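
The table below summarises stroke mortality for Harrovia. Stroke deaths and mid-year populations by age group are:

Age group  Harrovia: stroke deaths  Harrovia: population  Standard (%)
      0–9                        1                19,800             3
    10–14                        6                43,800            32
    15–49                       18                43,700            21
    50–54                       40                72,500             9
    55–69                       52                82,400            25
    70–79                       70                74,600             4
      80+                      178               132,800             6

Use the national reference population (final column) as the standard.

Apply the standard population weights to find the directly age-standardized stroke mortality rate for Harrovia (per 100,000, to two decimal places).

Age-specific rates per 100,000 for Harrovia: 5.05, 13.70, 41.19, 55.17, 63.11, 93.83, 134.04.
Standard weights: 0.03, 0.32, 0.21, 0.09, 0.25, 0.04, 0.06.
Standardized rate: 0.0300×5.05 + 0.3200×13.70 + 0.2100×41.19 + 0.0900×55.17 + 0.2500×63.11 + 0.0400×93.83 + 0.0600×134.04 = 45.7227 per 100,000.

45.72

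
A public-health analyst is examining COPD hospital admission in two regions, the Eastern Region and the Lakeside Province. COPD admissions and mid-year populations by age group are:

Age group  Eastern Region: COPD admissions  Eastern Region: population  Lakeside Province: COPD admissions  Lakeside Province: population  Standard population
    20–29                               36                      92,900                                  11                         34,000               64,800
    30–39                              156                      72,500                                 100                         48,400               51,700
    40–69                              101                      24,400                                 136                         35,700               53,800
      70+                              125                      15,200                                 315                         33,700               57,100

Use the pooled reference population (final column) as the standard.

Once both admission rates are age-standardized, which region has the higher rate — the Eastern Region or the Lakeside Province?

Lakeside Province

Age-specific rates per 10,000 for the Eastern Region: 3.88, 21.52, 41.39, 82.24.
For the Lakeside Province: 3.24, 20.66, 38.10, 93.47.
Standard total = 227,400; weights = 0.2850, 0.2274, 0.2366, 0.2511.
The Eastern Region: 0.2850×3.88 + 0.2274×21.52 + 0.2366×41.39 + 0.2511×82.24 = 36.4391 per 10,000.
The Lakeside Province: 0.2850×3.24 + 0.2274×20.66 + 0.2366×38.10 + 0.2511×93.47 = 38.1029 per 10,000.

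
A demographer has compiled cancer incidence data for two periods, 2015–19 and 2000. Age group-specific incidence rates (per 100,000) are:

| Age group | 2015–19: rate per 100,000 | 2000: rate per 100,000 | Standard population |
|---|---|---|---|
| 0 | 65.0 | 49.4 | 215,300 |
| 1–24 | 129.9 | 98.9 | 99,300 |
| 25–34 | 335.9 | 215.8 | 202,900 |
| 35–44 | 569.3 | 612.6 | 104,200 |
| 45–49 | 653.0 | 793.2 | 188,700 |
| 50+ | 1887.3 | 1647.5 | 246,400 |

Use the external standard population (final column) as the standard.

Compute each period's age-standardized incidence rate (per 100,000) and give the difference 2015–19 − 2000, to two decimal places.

55.76

Standard total = 1,056,800; weights = 0.2037, 0.0940, 0.1920, 0.0986, 0.1786, 0.2332.
2015–19: 0.2037×65.0 + 0.0940×129.9 + 0.1920×335.9 + 0.0986×569.3 + 0.1786×653.0 + 0.2332×1887.3 = 702.7068 per 100,000.
2000: 0.2037×49.4 + 0.0940×98.9 + 0.1920×215.8 + 0.0986×612.6 + 0.1786×793.2 + 0.2332×1647.5 = 646.9494 per 100,000.
Difference = 702.7068 − 646.9494 = 55.7574.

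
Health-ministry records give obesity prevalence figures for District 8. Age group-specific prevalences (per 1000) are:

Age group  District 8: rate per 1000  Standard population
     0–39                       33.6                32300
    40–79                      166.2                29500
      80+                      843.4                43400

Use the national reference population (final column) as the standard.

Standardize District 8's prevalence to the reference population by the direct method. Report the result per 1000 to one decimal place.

404.9

Standard total = 105200; weights = 0.3070, 0.2804, 0.4125.
Standardized rate: 0.3070×33.6 + 0.2804×166.2 + 0.4125×843.4 = 404.8644 per 1000.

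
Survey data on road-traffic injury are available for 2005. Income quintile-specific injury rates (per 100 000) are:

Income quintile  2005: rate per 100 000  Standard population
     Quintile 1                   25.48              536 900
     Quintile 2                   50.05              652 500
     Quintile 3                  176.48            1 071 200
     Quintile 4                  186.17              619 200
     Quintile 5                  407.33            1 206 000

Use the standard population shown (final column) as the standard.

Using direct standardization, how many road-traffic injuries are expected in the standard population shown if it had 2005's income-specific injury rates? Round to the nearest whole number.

8419

Expected road-traffic injuries = Σ (standard pop × income-specific rate ÷ 100 000)
= 536 900×25.48/100 000 + 652 500×50.05/100 000 + 1 071 200×176.48/100 000 + 619 200×186.17/100 000 + 1 206 000×407.33/100 000
= 136.80 + 326.58 + 1890.45 + 1152.76 + 4912.40 = 8419.00.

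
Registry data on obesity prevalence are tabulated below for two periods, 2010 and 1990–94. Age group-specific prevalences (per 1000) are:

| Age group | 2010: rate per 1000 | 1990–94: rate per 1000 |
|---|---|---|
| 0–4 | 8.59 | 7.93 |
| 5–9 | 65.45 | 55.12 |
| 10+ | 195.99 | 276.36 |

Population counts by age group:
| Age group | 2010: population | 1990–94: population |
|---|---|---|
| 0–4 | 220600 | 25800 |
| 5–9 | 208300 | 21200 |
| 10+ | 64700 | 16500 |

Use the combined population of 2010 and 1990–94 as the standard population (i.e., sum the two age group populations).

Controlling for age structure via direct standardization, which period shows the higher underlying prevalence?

1990–94

Combined standard total = 557100; weights = 0.4423, 0.4120, 0.1458.
2010: 0.4423×8.59 + 0.4120×65.45 + 0.1458×195.99 = 59.3282 per 1000.
1990–94: 0.4423×7.93 + 0.4120×55.12 + 0.1458×276.36 = 66.4951 per 1000.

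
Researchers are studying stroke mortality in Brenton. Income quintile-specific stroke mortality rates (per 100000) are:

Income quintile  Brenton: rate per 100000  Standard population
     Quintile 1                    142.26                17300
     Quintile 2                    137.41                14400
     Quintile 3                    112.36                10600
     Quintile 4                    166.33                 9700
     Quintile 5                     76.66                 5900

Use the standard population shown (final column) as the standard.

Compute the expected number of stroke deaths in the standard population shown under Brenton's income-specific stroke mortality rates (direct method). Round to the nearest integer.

77

Expected stroke deaths = Σ (standard pop × income-specific rate ÷ 100000)
= 17300×142.26/100000 + 14400×137.41/100000 + 10600×112.36/100000 + 9700×166.33/100000 + 5900×76.66/100000
= 24.61 + 19.79 + 11.91 + 16.13 + 4.52 = 76.97.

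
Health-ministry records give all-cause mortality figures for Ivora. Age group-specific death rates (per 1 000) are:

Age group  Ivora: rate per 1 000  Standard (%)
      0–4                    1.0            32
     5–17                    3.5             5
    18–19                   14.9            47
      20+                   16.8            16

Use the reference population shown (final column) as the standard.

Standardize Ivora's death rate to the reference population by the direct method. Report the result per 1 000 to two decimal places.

10.19

Standard weights: 0.32, 0.05, 0.47, 0.16.
Standardized rate: 0.3200×1.0 + 0.0500×3.5 + 0.4700×14.9 + 0.1600×16.8 = 10.1860 per 1 000.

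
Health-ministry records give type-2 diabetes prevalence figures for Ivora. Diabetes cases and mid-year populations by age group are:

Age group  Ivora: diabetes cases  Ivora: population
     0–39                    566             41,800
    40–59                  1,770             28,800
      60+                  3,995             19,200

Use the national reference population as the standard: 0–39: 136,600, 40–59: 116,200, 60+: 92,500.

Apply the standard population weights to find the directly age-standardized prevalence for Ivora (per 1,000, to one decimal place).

Age-specific rates per 1,000 for Ivora: 13.541, 61.458, 208.073.
Standard total = 345,300; weights = 0.3956, 0.3365, 0.2679.
Standardized rate: 0.3956×13.541 + 0.3365×61.458 + 0.2679×208.073 = 81.7778 per 1,000.

81.8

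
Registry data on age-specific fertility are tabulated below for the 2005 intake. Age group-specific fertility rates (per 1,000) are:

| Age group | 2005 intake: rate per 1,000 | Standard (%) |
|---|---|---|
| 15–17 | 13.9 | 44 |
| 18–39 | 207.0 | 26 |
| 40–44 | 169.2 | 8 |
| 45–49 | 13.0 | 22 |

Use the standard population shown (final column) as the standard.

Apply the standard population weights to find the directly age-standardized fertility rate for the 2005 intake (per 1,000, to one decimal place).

76.3

Standard weights: 0.44, 0.26, 0.08, 0.22.
Standardized rate: 0.4400×13.9 + 0.2600×207.0 + 0.0800×169.2 + 0.2200×13.0 = 76.3320 per 1,000.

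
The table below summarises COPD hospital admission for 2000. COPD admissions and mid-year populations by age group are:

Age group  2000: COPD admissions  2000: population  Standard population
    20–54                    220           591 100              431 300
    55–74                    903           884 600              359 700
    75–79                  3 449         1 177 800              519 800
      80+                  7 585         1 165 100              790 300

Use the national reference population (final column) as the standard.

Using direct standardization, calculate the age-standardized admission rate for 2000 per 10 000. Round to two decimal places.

34.24

Age-specific rates per 10 000 for 2000: 3.72, 10.21, 29.28, 65.10.
Standard total = 2 101 100; weights = 0.2053, 0.1712, 0.2474, 0.3761.
Standardized rate: 0.2053×3.72 + 0.1712×10.21 + 0.2474×29.28 + 0.3761×65.10 = 34.2432 per 10 000.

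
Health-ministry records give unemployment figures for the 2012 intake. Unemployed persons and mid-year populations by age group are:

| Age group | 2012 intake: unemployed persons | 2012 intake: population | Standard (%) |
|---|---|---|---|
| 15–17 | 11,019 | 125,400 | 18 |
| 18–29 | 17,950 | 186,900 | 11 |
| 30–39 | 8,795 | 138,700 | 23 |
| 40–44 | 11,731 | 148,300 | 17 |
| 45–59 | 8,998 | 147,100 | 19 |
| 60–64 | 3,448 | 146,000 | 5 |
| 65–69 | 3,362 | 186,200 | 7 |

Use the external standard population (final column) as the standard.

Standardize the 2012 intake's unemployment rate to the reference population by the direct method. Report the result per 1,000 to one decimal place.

Age-specific rates per 1,000 for the 2012 intake: 87.871, 96.041, 63.410, 79.103, 61.169, 23.616, 18.056.
Standard weights: 0.18, 0.11, 0.23, 0.17, 0.19, 0.05, 0.07.
Standardized rate: 0.1800×87.871 + 0.1100×96.041 + 0.2300×63.410 + 0.1700×79.103 + 0.1900×61.169 + 0.0500×23.616 + 0.0700×18.056 = 68.4800 per 1,000.

68.5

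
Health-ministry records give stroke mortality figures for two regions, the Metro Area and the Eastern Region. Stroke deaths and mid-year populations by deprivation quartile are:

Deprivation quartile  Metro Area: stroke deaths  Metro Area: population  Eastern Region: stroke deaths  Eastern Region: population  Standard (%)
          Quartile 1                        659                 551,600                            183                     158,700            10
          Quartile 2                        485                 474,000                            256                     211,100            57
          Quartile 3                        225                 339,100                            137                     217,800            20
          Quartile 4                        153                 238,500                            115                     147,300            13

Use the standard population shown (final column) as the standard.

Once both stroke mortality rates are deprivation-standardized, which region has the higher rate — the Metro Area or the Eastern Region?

Deprivation-specific rates per 100,000 for the Metro Area: 119.47, 102.32, 66.35, 64.15.
For the Eastern Region: 115.31, 121.27, 62.90, 78.07.
Standard weights: 0.10, 0.57, 0.20, 0.13.
The Metro Area: 0.1000×119.47 + 0.5700×102.32 + 0.2000×66.35 + 0.1300×64.15 = 91.8799 per 100,000.
The Eastern Region: 0.1000×115.31 + 0.5700×121.27 + 0.2000×62.90 + 0.1300×78.07 = 103.3845 per 100,000.
The crude rates (94.94 vs 94.03) would put the Metro Area higher, but that reflects its deprivation composition; once standardized to a common deprivation structure, the Eastern Region has the higher underlying rate.

Eastern Region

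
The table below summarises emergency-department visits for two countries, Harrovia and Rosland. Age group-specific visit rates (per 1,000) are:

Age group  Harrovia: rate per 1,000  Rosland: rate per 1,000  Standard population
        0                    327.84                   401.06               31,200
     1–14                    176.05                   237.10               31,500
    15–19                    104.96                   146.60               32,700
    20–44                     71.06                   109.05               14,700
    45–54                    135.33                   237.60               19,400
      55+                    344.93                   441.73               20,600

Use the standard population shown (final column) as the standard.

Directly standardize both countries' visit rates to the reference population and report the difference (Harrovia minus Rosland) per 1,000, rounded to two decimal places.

Standard total = 150,100; weights = 0.2079, 0.2099, 0.2179, 0.0979, 0.1292, 0.1372.
Harrovia: 0.2079×327.84 + 0.2099×176.05 + 0.2179×104.96 + 0.0979×71.06 + 0.1292×135.33 + 0.1372×344.93 = 199.7463 per 1,000.
Rosland: 0.2079×401.06 + 0.2099×237.10 + 0.2179×146.60 + 0.0979×109.05 + 0.1292×237.60 + 0.1372×441.73 = 267.0730 per 1,000.
Difference = 199.7463 − 267.0730 = -67.3267.

-67.33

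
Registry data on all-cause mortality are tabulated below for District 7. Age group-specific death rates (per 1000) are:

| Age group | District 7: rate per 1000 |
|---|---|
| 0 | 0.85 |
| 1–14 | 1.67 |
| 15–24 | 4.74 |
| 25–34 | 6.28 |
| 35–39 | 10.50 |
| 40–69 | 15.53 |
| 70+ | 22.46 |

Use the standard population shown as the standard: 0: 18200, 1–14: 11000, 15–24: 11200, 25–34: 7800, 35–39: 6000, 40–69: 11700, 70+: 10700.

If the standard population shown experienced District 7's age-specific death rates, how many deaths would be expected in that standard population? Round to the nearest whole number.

621

Expected deaths = Σ (standard pop × age-specific rate ÷ 1000)
= 18200×0.85/1000 + 11000×1.67/1000 + 11200×4.74/1000 + 7800×6.28/1000 + 6000×10.50/1000 + 11700×15.53/1000 + 10700×22.46/1000
= 15.47 + 18.37 + 53.09 + 48.98 + 63.00 + 181.70 + 240.32 = 620.93.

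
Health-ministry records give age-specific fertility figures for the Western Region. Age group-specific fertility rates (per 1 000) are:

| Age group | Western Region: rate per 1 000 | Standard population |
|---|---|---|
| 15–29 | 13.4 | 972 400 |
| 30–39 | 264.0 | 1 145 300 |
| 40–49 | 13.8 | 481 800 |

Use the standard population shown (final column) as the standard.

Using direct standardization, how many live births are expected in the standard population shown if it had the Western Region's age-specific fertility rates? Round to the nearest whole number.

322038

Expected live births = Σ (standard pop × age-specific rate ÷ 1 000)
= 972 400×13.4/1 000 + 1 145 300×264.0/1 000 + 481 800×13.8/1 000
= 13030.16 + 302359.20 + 6648.84 = 322038.20.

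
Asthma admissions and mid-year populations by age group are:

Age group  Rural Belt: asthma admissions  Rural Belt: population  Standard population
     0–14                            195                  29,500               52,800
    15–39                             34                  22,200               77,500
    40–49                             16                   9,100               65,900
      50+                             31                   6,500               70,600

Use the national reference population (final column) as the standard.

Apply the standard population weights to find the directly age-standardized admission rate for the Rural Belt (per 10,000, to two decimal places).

Age-specific rates per 10,000 for the Rural Belt: 66.10, 15.32, 17.58, 47.69.
Standard total = 266,800; weights = 0.1979, 0.2905, 0.2470, 0.2646.
Standardized rate: 0.1979×66.10 + 0.2905×15.32 + 0.2470×17.58 + 0.2646×47.69 = 34.4935 per 10,000.

34.49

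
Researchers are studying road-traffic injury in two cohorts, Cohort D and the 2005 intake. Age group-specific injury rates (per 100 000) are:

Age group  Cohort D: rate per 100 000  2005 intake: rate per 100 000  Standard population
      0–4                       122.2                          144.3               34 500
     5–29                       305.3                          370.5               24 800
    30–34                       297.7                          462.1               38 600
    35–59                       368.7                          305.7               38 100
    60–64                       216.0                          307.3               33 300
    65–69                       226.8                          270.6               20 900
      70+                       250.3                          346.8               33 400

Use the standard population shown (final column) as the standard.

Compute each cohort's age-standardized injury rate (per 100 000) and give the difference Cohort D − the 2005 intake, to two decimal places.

Standard total = 223 600; weights = 0.1543, 0.1109, 0.1726, 0.1704, 0.1489, 0.0935, 0.1494.
Cohort D: 0.1543×122.2 + 0.1109×305.3 + 0.1726×297.7 + 0.1704×368.7 + 0.1489×216.0 + 0.0935×226.8 + 0.1494×250.3 = 257.6877 per 100 000.
The 2005 intake: 0.1543×144.3 + 0.1109×370.5 + 0.1726×462.1 + 0.1704×305.7 + 0.1489×307.3 + 0.0935×270.6 + 0.1494×346.8 = 318.0802 per 100 000.
Difference = 257.6877 − 318.0802 = -60.3925.

-60.39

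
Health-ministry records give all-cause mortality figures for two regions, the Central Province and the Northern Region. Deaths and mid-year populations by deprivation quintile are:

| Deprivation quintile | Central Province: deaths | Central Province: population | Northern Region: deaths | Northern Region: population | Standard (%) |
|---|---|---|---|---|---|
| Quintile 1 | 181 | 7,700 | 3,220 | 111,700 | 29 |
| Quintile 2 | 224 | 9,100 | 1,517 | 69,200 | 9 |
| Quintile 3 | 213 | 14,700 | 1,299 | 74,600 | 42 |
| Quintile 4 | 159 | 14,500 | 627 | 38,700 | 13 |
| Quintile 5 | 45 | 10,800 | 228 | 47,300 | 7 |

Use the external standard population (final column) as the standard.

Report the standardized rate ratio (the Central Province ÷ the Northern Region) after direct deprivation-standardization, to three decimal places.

0.838

Deprivation-specific rates per 100,000 for the Central Province: 2350.65, 2461.54, 1448.98, 1096.55, 416.67.
For the Northern Region: 2882.72, 2192.20, 1741.29, 1620.16, 482.03.
Standard weights: 0.29, 0.09, 0.42, 0.13, 0.07.
The Central Province: 0.2900×2350.65 + 0.0900×2461.54 + 0.4200×1448.98 + 0.1300×1096.55 + 0.0700×416.67 = 1683.5166 per 100,000.
The Northern Region: 0.2900×2882.72 + 0.0900×2192.20 + 0.4200×1741.29 + 0.1300×1620.16 + 0.0700×482.03 = 2008.9897 per 100,000.
Ratio = 1683.5166 ÷ 2008.9897 = 0.83799.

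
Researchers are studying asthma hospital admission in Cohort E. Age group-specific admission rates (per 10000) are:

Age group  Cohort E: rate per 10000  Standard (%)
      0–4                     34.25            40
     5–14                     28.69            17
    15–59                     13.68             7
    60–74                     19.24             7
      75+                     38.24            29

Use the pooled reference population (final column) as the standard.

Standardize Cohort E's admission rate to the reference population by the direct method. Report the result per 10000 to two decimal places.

Standard weights: 0.40, 0.17, 0.07, 0.07, 0.29.
Standardized rate: 0.4000×34.25 + 0.1700×28.69 + 0.0700×13.68 + 0.0700×19.24 + 0.2900×38.24 = 31.9713 per 10000.

31.97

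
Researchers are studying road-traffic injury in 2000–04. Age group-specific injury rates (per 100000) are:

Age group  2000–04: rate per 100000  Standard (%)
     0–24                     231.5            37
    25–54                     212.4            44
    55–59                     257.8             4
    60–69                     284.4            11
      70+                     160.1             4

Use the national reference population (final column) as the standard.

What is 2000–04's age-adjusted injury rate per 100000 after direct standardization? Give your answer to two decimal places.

227.11

Standard weights: 0.37, 0.44, 0.04, 0.11, 0.04.
Standardized rate: 0.3700×231.5 + 0.4400×212.4 + 0.0400×257.8 + 0.1100×284.4 + 0.0400×160.1 = 227.1110 per 100000.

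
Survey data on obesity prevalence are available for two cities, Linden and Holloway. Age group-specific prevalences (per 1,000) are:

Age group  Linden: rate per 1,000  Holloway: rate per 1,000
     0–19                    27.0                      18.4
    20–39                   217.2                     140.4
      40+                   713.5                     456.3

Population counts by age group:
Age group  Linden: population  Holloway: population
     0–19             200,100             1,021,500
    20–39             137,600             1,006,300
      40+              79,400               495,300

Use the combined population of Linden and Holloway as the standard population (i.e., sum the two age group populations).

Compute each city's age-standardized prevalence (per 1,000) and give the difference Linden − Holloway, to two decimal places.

83.73

Combined standard total = 2,940,200; weights = 0.4155, 0.3891, 0.1955.
Linden: 0.4155×27.0 + 0.3891×217.2 + 0.1955×713.5 = 235.1836 per 1,000.
Holloway: 0.4155×18.4 + 0.3891×140.4 + 0.1955×456.3 = 151.4579 per 1,000.
Difference = 235.1836 − 151.4579 = 83.7256.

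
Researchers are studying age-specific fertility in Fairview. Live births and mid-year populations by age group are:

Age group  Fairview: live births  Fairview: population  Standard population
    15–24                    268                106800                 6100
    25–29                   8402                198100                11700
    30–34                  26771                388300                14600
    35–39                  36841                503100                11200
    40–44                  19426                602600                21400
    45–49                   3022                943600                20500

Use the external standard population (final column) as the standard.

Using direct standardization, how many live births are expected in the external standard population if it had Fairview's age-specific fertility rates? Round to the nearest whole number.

Age-specific rates per 1000 for Fairview: 2.509, 42.413, 68.944, 73.228, 32.237, 3.203.
Expected live births = Σ (standard pop × age-specific rate ÷ 1000)
= 6100×2.509/1000 + 11700×42.413/1000 + 14600×68.944/1000 + 11200×73.228/1000 + 21400×32.237/1000 + 20500×3.203/1000
= 15.31 + 496.23 + 1006.58 + 820.15 + 689.87 + 65.65 = 3093.80.

3094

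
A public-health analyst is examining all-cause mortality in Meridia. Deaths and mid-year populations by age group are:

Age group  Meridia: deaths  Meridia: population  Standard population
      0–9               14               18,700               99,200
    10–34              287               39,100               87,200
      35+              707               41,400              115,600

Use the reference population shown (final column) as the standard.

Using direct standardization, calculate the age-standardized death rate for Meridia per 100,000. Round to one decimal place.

890.2

Age-specific rates per 100,000 for Meridia: 74.87, 734.02, 1707.73.
Standard total = 302,000; weights = 0.3285, 0.2887, 0.3828.
Standardized rate: 0.3285×74.87 + 0.2887×734.02 + 0.3828×1707.73 = 890.2199 per 100,000.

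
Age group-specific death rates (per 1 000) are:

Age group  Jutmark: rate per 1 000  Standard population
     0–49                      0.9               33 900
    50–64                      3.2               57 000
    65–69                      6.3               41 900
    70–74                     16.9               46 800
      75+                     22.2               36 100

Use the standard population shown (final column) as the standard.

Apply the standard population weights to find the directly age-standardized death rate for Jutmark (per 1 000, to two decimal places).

Standard total = 215 700; weights = 0.1572, 0.2643, 0.1943, 0.2170, 0.1674.
Standardized rate: 0.1572×0.9 + 0.2643×3.2 + 0.1943×6.3 + 0.2170×16.9 + 0.1674×22.2 = 9.5930 per 1 000.

9.59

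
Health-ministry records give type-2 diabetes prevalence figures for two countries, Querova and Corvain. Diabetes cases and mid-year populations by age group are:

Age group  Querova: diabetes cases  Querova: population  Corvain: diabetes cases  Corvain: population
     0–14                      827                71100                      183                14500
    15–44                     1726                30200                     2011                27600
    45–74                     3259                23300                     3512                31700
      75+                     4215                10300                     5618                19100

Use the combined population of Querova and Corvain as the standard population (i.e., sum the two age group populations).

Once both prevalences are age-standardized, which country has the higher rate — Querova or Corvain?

Age-specific rates per 1000 for Querova: 11.632, 57.152, 139.871, 409.223.
For Corvain: 12.621, 72.862, 110.789, 294.136.
Combined standard total = 227800; weights = 0.3758, 0.2537, 0.2414, 0.1291.
Querova: 0.3758×11.632 + 0.2537×57.152 + 0.2414×139.871 + 0.1291×409.223 = 105.4572 per 1000.
Corvain: 0.3758×12.621 + 0.2537×72.862 + 0.2414×110.789 + 0.1291×294.136 = 87.9401 per 1000.
The crude rates (74.33 vs 121.89) would put Corvain higher, but that reflects its age composition; once standardized to a common age structure, Querova has the higher underlying rate.

Querova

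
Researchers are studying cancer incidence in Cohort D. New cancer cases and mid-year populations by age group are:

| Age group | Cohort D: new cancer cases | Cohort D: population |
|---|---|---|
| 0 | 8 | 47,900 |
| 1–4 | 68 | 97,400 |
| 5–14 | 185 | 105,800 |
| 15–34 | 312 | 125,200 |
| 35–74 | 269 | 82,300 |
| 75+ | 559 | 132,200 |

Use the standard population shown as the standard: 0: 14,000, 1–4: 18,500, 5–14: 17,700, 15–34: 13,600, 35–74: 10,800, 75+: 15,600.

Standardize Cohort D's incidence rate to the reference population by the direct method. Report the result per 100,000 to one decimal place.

201.1

Age-specific rates per 100,000 for Cohort D: 16.70, 69.82, 174.86, 249.20, 326.85, 422.84.
Standard total = 90,200; weights = 0.1552, 0.2051, 0.1962, 0.1508, 0.1197, 0.1729.
Standardized rate: 0.1552×16.70 + 0.2051×69.82 + 0.1962×174.86 + 0.1508×249.20 + 0.1197×326.85 + 0.1729×422.84 = 201.0633 per 100,000.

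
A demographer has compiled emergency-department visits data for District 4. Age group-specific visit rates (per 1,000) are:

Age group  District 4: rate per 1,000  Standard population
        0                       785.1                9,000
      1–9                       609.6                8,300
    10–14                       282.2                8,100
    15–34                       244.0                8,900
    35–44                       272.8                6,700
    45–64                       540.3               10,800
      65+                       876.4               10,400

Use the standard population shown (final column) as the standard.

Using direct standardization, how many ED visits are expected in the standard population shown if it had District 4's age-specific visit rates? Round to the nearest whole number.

Expected ED visits = Σ (standard pop × age-specific rate ÷ 1,000)
= 9,000×785.1/1,000 + 8,300×609.6/1,000 + 8,100×282.2/1,000 + 8,900×244.0/1,000 + 6,700×272.8/1,000 + 10,800×540.3/1,000 + 10,400×876.4/1,000
= 7065.90 + 5059.68 + 2285.82 + 2171.60 + 1827.76 + 5835.24 + 9114.56 = 33360.56.

33361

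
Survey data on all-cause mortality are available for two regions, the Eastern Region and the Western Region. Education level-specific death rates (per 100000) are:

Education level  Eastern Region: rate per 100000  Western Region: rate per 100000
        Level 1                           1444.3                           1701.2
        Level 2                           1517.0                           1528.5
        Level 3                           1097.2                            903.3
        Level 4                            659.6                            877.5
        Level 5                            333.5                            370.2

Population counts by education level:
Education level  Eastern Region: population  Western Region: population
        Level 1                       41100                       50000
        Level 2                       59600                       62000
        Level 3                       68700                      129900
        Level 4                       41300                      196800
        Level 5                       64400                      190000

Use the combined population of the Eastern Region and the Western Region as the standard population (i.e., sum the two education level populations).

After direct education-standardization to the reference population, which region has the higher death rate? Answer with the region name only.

Western Region

Combined standard total = 903800; weights = 0.1008, 0.1345, 0.2197, 0.2634, 0.2815.
The Eastern Region: 0.1008×1444.3 + 0.1345×1517.0 + 0.2197×1097.2 + 0.2634×659.6 + 0.2815×333.5 = 858.4200 per 100000.
The Western Region: 0.1008×1701.2 + 0.1345×1528.5 + 0.2197×903.3 + 0.2634×877.5 + 0.2815×370.2 = 910.9891 per 100000.
The crude rates (995.53 vs 859.23) would put the Eastern Region higher, but that reflects its education composition; once standardized to a common education structure, the Western Region has the higher underlying rate.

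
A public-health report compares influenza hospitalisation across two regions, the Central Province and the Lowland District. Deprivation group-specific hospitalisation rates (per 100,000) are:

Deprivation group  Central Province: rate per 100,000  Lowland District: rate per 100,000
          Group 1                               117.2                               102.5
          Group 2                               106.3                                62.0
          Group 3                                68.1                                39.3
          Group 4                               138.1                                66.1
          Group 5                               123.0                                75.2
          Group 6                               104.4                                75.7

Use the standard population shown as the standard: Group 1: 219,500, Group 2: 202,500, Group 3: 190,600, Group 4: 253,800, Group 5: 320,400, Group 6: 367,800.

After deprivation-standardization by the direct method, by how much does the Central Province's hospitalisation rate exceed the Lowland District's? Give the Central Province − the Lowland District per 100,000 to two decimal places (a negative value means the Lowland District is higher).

Standard total = 1,554,600; weights = 0.1412, 0.1303, 0.1226, 0.1633, 0.2061, 0.2366.
The Central Province: 0.1412×117.2 + 0.1303×106.3 + 0.1226×68.1 + 0.1633×138.1 + 0.2061×123.0 + 0.2366×104.4 = 111.3395 per 100,000.
The Lowland District: 0.1412×102.5 + 0.1303×62.0 + 0.1226×39.3 + 0.1633×66.1 + 0.2061×75.2 + 0.2366×75.7 = 71.5664 per 100,000.
Difference = 111.3395 − 71.5664 = 39.7731.

39.77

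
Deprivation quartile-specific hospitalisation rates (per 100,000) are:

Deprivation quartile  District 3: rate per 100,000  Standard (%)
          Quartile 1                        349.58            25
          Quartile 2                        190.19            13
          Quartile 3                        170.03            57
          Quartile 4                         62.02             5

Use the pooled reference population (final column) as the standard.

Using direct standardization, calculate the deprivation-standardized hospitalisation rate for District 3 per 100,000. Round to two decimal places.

Standard weights: 0.25, 0.13, 0.57, 0.05.
Standardized rate: 0.2500×349.58 + 0.1300×190.19 + 0.5700×170.03 + 0.0500×62.02 = 212.1378 per 100,000.

212.14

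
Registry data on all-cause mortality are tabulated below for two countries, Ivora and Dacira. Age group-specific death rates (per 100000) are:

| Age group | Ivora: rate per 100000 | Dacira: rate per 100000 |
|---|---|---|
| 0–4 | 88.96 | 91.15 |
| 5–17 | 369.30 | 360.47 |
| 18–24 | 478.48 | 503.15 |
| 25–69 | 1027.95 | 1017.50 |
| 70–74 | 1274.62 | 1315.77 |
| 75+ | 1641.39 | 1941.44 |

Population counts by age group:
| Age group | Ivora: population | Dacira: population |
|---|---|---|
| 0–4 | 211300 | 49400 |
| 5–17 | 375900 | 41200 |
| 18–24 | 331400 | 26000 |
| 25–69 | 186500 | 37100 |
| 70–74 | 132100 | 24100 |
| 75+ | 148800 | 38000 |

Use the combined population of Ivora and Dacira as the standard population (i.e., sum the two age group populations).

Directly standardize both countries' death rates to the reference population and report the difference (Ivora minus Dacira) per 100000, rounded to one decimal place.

Combined standard total = 1601800; weights = 0.1628, 0.2604, 0.2231, 0.1396, 0.0975, 0.1166.
Ivora: 0.1628×88.96 + 0.2604×369.30 + 0.2231×478.48 + 0.1396×1027.95 + 0.0975×1274.62 + 0.1166×1641.39 = 676.6092 per 100000.
Dacira: 0.1628×91.15 + 0.2604×360.47 + 0.2231×503.15 + 0.1396×1017.50 + 0.0975×1315.77 + 0.1166×1941.44 = 717.7163 per 100000.
Difference = 676.6092 − 717.7163 = -41.1071.

-41.1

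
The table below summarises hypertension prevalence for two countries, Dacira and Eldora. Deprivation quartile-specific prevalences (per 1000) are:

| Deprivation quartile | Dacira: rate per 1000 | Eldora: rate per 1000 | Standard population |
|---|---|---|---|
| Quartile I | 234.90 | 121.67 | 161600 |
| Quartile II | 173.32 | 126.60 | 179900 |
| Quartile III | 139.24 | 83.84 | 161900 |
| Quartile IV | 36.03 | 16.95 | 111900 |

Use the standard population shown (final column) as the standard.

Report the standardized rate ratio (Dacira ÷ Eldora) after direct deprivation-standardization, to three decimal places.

Standard total = 615300; weights = 0.2626, 0.2924, 0.2631, 0.1819.
Dacira: 0.2626×234.90 + 0.2924×173.32 + 0.2631×139.24 + 0.1819×36.03 = 155.5580 per 1000.
Eldora: 0.2626×121.67 + 0.2924×126.60 + 0.2631×83.84 + 0.1819×16.95 = 94.1128 per 1000.
Ratio = 155.5580 ÷ 94.1128 = 1.65289.

1.653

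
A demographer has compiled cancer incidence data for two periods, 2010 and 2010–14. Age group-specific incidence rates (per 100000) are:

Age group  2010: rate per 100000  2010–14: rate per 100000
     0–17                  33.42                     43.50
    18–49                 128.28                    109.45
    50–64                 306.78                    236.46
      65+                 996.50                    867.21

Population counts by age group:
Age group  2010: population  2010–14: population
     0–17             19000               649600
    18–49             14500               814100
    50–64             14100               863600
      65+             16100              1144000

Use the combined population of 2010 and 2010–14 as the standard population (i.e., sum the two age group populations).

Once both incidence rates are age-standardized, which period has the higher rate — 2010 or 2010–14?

2010

Combined standard total = 3535000; weights = 0.1891, 0.2344, 0.2483, 0.3282.
2010: 0.1891×33.42 + 0.2344×128.28 + 0.2483×306.78 + 0.3282×996.50 = 439.5864 per 100000.
2010–14: 0.1891×43.50 + 0.2344×109.45 + 0.2483×236.46 + 0.3282×867.21 = 377.1897 per 100000.
The crude rates (358.94 vs 378.43) would put 2010–14 higher, but that reflects its age composition; once standardized to a common age structure, 2010 has the higher underlying rate.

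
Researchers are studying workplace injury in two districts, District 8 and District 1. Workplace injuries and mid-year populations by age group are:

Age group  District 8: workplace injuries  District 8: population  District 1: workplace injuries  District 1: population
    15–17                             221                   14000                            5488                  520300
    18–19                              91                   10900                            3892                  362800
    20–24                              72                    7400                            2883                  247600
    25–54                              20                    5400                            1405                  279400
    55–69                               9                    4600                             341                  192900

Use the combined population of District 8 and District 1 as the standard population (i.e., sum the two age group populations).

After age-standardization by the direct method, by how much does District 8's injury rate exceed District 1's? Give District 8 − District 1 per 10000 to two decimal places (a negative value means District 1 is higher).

Age-specific rates per 10000 for District 8: 157.86, 83.49, 97.30, 37.04, 19.57.
For District 1: 105.48, 107.28, 116.44, 50.29, 17.68.
Combined standard total = 1645300; weights = 0.3247, 0.2271, 0.1550, 0.1731, 0.1200.
District 8: 0.3247×157.86 + 0.2271×83.49 + 0.1550×97.30 + 0.1731×37.04 + 0.1200×19.57 = 94.0649 per 10000.
District 1: 0.3247×105.48 + 0.2271×107.28 + 0.1550×116.44 + 0.1731×50.29 + 0.1200×17.68 = 87.4920 per 10000.
Difference = 94.0649 − 87.4920 = 6.5729.

6.57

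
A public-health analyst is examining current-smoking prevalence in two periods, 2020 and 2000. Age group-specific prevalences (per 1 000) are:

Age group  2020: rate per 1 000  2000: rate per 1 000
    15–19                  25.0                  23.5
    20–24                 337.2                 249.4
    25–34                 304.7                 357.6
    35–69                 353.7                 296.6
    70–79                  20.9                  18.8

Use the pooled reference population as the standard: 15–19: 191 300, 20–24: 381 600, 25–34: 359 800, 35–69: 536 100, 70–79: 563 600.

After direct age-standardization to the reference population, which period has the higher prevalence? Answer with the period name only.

Standard total = 2 032 400; weights = 0.0941, 0.1878, 0.1770, 0.2638, 0.2773.
2020: 0.0941×25.0 + 0.1878×337.2 + 0.1770×304.7 + 0.2638×353.7 + 0.2773×20.9 = 218.7005 per 1 000.
2000: 0.0941×23.5 + 0.1878×249.4 + 0.1770×357.6 + 0.2638×296.6 + 0.2773×18.8 = 195.7951 per 1 000.

2020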